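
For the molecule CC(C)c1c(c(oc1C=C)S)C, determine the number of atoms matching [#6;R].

Check the 12 heavy atoms by environment: 1× o (aromatic, in 5-ring) → no; 4× c (aromatic, in 5-ring) → match; 1× S (acyclic) → no; 6× C (acyclic) → no.
That gives 4 matching atoms.

4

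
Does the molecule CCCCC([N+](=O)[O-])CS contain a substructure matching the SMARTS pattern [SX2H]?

Yes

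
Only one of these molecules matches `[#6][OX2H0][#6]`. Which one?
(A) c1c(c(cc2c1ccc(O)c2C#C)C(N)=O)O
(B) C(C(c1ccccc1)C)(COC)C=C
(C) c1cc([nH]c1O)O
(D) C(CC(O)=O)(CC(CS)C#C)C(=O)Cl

[#6][OX2H0][#6] describes an aliphatic oxygen bridging two carbons with no H on the oxygen (an ether).
(A) has a hydroxyl group (-OH) but the oxygen has H1, not H0 bridging two carbons.
(B) contains a methoxy ether (-OCH3), which satisfies every atom and bond constraint.
(C) has a hydroxyl group (-OH) but the oxygen has H1, not H0 bridging two carbons.
(D) has a carboxylic acid group (-C(=O)OH) but the -OH oxygen has H1; the =O is OX1, not OX2.
So the answer is (B).

B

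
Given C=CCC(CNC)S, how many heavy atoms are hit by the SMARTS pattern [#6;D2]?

The query [#6;D2] means: any carbon bonded to exactly two heavy atoms.
Check the 8 heavy atoms by environment: 3× C (D2) → match; 1× C (D3) → no; 1× S (D1) → no; 1× N (D2) → no; 2× C (D1) → no.
That gives 3 matching atoms.

3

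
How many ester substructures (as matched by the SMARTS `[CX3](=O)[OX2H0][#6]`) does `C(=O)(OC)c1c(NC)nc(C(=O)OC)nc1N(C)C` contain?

2

[CX3](=O)[OX2H0][#6] is the SMARTS for an ester: a carbonyl carbon bonded to an oxygen that is itself bonded to carbon (no H on that O).
The molecule carries 2 separate instances of a methyl-ester group (-C(=O)OCH3) meeting every constraint; each maps to a distinct set of atoms, giving 2 matches.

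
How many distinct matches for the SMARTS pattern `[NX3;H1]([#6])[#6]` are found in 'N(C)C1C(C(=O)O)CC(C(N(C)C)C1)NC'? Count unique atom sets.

2

[NX3;H1]([#6])[#6] is the SMARTS for a secondary amine: a trivalent nitrogen with one H, bonded to two carbons.
The molecule carries 2 separate instances of an N-methylamino group (-NHCH3) meeting every constraint; each maps to a distinct set of atoms, giving 2 matches.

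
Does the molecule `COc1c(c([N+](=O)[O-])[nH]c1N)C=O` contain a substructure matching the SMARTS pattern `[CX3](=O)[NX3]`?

No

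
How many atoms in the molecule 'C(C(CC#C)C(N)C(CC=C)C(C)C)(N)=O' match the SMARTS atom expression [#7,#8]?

The query [#7,#8] means: nitrogen or oxygen (comma = OR).
Check the 16 heavy atoms by environment: 13× C → no; 2× N → match; 1× O → match.
Summing the matching environments: 2 + 1 = 3 matching atoms.

3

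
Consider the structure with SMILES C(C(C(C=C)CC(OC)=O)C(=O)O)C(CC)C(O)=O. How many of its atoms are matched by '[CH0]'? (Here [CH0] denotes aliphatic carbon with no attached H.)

The query [CH0] means: aliphatic carbon with no attached hydrogen.
Check the 19 heavy atoms by environment: 2× C (H3) → no; 4× C (H2) → no; 4× C (H1) → no; 3× C (H0) → match; 4× O (H0) → no; 2× O (H1) → no.
That gives 3 matching atoms.

3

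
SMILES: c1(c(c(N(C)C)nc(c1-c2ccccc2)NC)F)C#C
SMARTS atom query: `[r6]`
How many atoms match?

The query [r6] means: r6 matches atoms in a six-membered ring.
Check the 20 heavy atoms by environment: 1× n (aromatic, in 6-ring) → match; 11× c (aromatic, in 6-ring) → match; 2× N (acyclic) → no; 5× C (acyclic) → no; 1× F (acyclic) → no.
Summing the matching environments: 1 + 11 = 12 matching atoms.

12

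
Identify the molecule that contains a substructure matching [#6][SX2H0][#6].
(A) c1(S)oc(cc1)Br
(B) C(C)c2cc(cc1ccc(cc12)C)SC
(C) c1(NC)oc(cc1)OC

[#6][SX2H0][#6] describes an aliphatic sulfur bridging two carbons with no H on the sulfur (a thioether).
(A) has a thiol (-SH) but the sulfur has H1, not H0 bridging two carbons.
(B) contains a methylthio ether (-SCH3), which satisfies every atom and bond constraint.
(C) has a methoxy ether (-OCH3) but the bridging atom is O, not S.
So the answer is (B).

B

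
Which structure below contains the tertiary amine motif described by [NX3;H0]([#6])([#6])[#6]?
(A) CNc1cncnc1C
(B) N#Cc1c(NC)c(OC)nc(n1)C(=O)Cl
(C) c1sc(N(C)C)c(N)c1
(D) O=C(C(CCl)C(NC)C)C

C

[NX3;H0]([#6])([#6])[#6] describes a trivalent nitrogen with no H, bonded to three carbons (a tertiary amine).
(A) has an N-methylamino group (-NHCH3) but the nitrogen still has one H (H1), not H0.
(B) has an N-methylamino group (-NHCH3) but the nitrogen still has one H (H1), not H0.
(C) contains a dimethylamino group (-N(CH3)2), which satisfies every atom and bond constraint.
(D) has an N-methylamino group (-NHCH3) but the nitrogen still has one H (H1), not H0.
So the answer is (C).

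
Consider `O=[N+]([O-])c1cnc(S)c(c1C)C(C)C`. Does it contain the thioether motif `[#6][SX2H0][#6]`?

The pattern [#6][SX2H0][#6] describes an aliphatic sulfur bridging two carbons with no H on the sulfur — a thioether.
The closest candidate here is a thiol (-SH), but the sulfur has H1, not H0 bridging two carbons. No other fragment satisfies the full query, so there is no match.

No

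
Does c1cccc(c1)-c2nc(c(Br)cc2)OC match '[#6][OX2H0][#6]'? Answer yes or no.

The pattern [#6][OX2H0][#6] describes an aliphatic oxygen bridging two carbons with no H on the oxygen — an ether.
The molecule carries a methoxy ether (-OCH3), whose atoms satisfy every constraint of the query, so the pattern matches.

Yes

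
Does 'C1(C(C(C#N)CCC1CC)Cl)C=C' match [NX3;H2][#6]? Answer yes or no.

No

The pattern [NX3;H2][#6] describes a trivalent nitrogen with two H attached to carbon — a primary amine.
The closest candidate here is a nitrile (-C#N), but the nitrogen is NX1 (triple-bonded), not NX3 with two H. No other fragment satisfies the full query, so there is no match.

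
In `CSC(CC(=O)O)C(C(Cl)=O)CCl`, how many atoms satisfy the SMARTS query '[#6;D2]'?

2

Check the 13 heavy atoms by environment: 2× C (D2) → match; 4× C (D3) → no; 1× S (D2) → no; 1× C (D1) → no; 2× Cl (D1) → no; 3× O (D1) → no.
That gives 2 matching atoms.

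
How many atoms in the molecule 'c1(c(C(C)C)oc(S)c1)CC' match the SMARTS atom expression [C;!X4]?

0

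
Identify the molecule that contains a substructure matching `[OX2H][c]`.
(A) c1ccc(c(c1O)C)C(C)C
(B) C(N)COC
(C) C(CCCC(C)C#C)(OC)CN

[OX2H][c] describes a hydroxyl oxygen attached to an aromatic carbon (a phenol).
(A) contains a hydroxyl group (-OH), which satisfies every atom and bond constraint.
(B) has a methoxy ether (-OCH3) but the oxygen has H0, not H1.
(C) has a methoxy ether (-OCH3) but the oxygen has H0, not H1.
So the answer is (A).

A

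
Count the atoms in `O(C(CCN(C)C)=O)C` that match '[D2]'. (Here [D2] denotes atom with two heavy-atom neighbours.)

Check the 9 heavy atoms by environment: 2× C (D2) → match; 1× C (D3) → no; 1× O (D1) → no; 1× O (D2) → match; 3× C (D1) → no; 1× N (D3) → no.
Summing the matching environments: 2 + 1 = 3 matching atoms.

3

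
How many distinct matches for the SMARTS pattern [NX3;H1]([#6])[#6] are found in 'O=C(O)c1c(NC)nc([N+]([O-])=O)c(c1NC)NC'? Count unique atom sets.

3

[NX3;H1]([#6])[#6] is the SMARTS for a secondary amine: a trivalent nitrogen with one H, bonded to two carbons.
The molecule carries 3 separate instances of an N-methylamino group (-NHCH3) meeting every constraint; each maps to a distinct set of atoms, giving 3 matches.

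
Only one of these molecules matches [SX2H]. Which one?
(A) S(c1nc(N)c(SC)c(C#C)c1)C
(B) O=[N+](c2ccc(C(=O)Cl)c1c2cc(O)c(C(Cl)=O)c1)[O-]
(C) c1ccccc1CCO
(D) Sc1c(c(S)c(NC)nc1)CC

[SX2H] describes an aliphatic sulfur with two connections, one being H (a thiol).
(A) has a methylthio ether (-SCH3) but the sulfur has H0 (bonded to two carbons), not H1.
(B) has a hydroxyl group (-OH) but it is an -OH, not an -SH.
(C) has a hydroxyl group (-OH) but it is an -OH, not an -SH.
(D) contains a thiol (-SH), which satisfies every atom and bond constraint.
So the answer is (D).

D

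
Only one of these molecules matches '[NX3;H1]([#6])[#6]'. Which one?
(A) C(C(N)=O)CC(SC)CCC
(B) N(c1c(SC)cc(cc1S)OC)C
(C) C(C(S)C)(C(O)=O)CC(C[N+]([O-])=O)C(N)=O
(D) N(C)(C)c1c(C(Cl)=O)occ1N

B

[NX3;H1]([#6])[#6] describes a trivalent nitrogen with one H, bonded to two carbons (a secondary amine).
(A) has a primary amide (-C(=O)NH2) but the -C(=O)NH2 nitrogen has H2, not H1.
(B) contains an N-methylamino group (-NHCH3), which satisfies every atom and bond constraint.
(C) has a primary amide (-C(=O)NH2) but the -C(=O)NH2 nitrogen has H2, not H1.
(D) has a primary amino group (-NH2) but the nitrogen has H2 and only one carbon neighbour.
So the answer is (B).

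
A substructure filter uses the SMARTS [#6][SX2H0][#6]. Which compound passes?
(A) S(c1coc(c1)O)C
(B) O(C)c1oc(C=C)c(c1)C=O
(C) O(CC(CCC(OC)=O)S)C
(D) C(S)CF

[#6][SX2H0][#6] describes an aliphatic sulfur bridging two carbons with no H on the sulfur (a thioether).
(A) contains a methylthio ether (-SCH3), which satisfies every atom and bond constraint.
(B) has a methoxy ether (-OCH3) but the bridging atom is O, not S.
(C) has a methoxy ether (-OCH3) but the bridging atom is O, not S.
(D) has a thiol (-SH) but the sulfur has H1, not H0 bridging two carbons.
So the answer is (A).

A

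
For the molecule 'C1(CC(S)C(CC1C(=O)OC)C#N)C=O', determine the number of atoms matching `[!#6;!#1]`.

5

The query [!#6;!#1] means: not carbon and not hydrogen — any heteroatom.
Check the 15 heavy atoms by environment: 10× C → no; 3× O → match; 1× N → match; 1× S → match.
Summing the matching environments: 3 + 1 + 1 = 5 matching atoms.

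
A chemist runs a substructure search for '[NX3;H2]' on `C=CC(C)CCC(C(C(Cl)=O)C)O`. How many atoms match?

The query [NX3;H2] means: aliphatic N with 3 total connections, two of them H — an -NH2 nitrogen (amine or amide).
Check the 13 heavy atoms by environment: 2× C (H3, X4) → no; 3× C (H1, X4) → no; 2× C (H2, X4) → no; 1× C (H0, X3) → no; 1× O (H0, X1) → no; 1× Cl (H0, X1) → no; 1× O (H1, X2) → no; 1× C (H1, X3) → no; 1× C (H2, X3) → no.
No environment satisfies the query, so 0 matching atoms.

0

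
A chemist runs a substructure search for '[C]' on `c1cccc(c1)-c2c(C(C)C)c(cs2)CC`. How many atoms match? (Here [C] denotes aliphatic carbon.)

5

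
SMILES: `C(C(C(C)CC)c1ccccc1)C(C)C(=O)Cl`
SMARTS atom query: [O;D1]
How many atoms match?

1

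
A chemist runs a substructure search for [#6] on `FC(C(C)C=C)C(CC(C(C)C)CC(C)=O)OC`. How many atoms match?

15

The query [#6] means: #6 matches any atom with atomic number 6 (carbon, aromatic or aliphatic).
Check the 18 heavy atoms by environment: 15× C → match; 1× F → no; 2× O → no.
That gives 15 matching atoms.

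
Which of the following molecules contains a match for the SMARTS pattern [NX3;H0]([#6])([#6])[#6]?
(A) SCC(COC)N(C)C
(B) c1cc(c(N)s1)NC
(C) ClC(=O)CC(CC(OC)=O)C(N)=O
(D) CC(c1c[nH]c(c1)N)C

[NX3;H0]([#6])([#6])[#6] describes a trivalent nitrogen with no H, bonded to three carbons (a tertiary amine).
(A) contains a dimethylamino group (-N(CH3)2), which satisfies every atom and bond constraint.
(B) has an N-methylamino group (-NHCH3) but the nitrogen still has one H (H1), not H0.
(C) has a primary amide (-C(=O)NH2) but the amide nitrogen has H2 and only one carbon neighbour.
(D) has a primary amino group (-NH2) but the nitrogen has H2, not H0 with three carbons.
So the answer is (A).

A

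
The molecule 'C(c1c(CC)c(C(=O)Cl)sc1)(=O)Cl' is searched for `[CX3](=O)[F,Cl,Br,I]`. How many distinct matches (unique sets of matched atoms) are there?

[CX3](=O)[F,Cl,Br,I] is the SMARTS for an acyl halide: a carbonyl carbon bonded to a halogen.
The molecule carries 2 separate instances of an acyl chloride (-C(=O)Cl) meeting every constraint; each maps to a distinct set of atoms, giving 2 matches.

2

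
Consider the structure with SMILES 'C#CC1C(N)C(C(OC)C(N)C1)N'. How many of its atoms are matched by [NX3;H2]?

3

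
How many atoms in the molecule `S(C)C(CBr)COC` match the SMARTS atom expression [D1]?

3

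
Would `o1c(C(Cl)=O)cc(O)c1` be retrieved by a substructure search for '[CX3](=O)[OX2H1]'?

No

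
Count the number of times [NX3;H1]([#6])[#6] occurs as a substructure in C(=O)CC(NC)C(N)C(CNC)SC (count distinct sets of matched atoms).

[NX3;H1]([#6])[#6] is the SMARTS for a secondary amine: a trivalent nitrogen with one H, bonded to two carbons.
The molecule carries 2 separate instances of an N-methylamino group (-NHCH3) meeting every constraint; each maps to a distinct set of atoms, giving 2 matches.

2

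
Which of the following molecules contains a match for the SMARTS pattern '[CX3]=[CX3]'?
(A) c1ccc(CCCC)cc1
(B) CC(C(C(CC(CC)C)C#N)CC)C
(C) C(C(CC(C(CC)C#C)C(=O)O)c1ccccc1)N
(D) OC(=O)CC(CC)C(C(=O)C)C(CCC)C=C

D

[CX3]=[CX3] describes a non-aromatic C=C double bond between two sp2 carbons (an alkene).
(A) has an ethyl group (-CH2CH3) but its C-C bond is a single bond between CX4 carbons, not CX3=CX3.
(B) has an ethyl group (-CH2CH3) but its C-C bond is a single bond between CX4 carbons, not CX3=CX3.
(C) has an ethynyl group (-C#CH) but the C-C bond is a triple bond, not a double bond.
(D) contains a vinyl group (-CH=CH2), which satisfies every atom and bond constraint.
So the answer is (D).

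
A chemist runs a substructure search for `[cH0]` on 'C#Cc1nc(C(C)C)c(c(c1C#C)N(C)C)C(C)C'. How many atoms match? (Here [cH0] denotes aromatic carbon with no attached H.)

5

Check the 19 heavy atoms by environment: 1× n (aromatic, H0) → no; 5× c (aromatic, H0) → match; 1× N (H0) → no; 6× C (H3) → no; 4× C (H1) → no; 2× C (H0) → no.
That gives 5 matching atoms.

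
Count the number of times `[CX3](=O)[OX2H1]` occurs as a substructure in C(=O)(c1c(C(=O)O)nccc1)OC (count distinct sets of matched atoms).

[CX3](=O)[OX2H1] is the SMARTS for a carboxylic acid: an sp2 carbon double-bonded to O and single-bonded to an -OH oxygen.
Exactly one fragment in the molecule meets all constraints, giving 1 match.

1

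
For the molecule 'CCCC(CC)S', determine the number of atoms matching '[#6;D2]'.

Check the 7 heavy atoms by environment: 3× C (D2) → match; 1× C (D3) → no; 1× S (D1) → no; 2× C (D1) → no.
That gives 3 matching atoms.

3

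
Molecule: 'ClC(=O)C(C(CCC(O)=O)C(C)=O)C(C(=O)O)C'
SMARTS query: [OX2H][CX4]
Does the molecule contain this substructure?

No

The pattern [OX2H][CX4] describes a hydroxyl oxygen bound to an sp3 (X4) carbon — an aliphatic alcohol.
The closest candidate here is a carboxylic acid group (-C(=O)OH), but the -OH is on a CX3 carbonyl carbon, not a CX4 carbon. No other fragment satisfies the full query, so there is no match.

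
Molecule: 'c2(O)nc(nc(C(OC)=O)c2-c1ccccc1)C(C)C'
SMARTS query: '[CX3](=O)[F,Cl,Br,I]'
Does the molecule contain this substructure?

No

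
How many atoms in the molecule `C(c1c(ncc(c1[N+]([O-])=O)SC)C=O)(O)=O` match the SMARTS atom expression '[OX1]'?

The query [OX1] means: aliphatic oxygen with one total connection — typically a carbonyl =O or an oxide.
Check the 16 heavy atoms by environment: 1× n (aromatic, X2) → no; 5× c (aromatic, X3) → no; 2× C (X3) → no; 3× O (X1) → match; 1× O (X2) → no; 1× S (X2) → no; 1× C (X4) → no; 1× N (charge +1, X3) → no; 1× O (charge -1, X1) → match.
Summing the matching environments: 3 + 1 = 4 matching atoms.

4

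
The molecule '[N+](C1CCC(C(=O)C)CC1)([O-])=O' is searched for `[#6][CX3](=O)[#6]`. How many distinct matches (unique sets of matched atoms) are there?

1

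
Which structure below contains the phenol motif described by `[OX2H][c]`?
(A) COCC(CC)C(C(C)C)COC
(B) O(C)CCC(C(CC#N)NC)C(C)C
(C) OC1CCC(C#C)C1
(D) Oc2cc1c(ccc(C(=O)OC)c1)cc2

D

[OX2H][c] describes a hydroxyl oxygen attached to an aromatic carbon (a phenol).
(A) has a methoxy ether (-OCH3) but the oxygen has H0, not H1.
(B) has a methoxy ether (-OCH3) but the oxygen has H0, not H1.
(C) has a hydroxyl group (-OH) but the -OH is on an aliphatic carbon, not an aromatic c.
(D) contains a hydroxyl group (-OH), which satisfies every atom and bond constraint.
So the answer is (D).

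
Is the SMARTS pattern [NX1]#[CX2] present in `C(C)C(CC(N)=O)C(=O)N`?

No

The pattern [NX1]#[CX2] describes a nitrogen triple-bonded to a two-connected carbon — a nitrile.
The closest candidate here is a primary amide (-C(=O)NH2), but the nitrogen is NX3, not NX1. No other fragment satisfies the full query, so there is no match.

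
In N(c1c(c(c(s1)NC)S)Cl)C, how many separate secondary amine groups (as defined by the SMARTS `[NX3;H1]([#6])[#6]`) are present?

[NX3;H1]([#6])[#6] is the SMARTS for a secondary amine: a trivalent nitrogen with one H, bonded to two carbons.
The molecule carries 2 separate instances of an N-methylamino group (-NHCH3) meeting every constraint; each maps to a distinct set of atoms, giving 2 matches.

2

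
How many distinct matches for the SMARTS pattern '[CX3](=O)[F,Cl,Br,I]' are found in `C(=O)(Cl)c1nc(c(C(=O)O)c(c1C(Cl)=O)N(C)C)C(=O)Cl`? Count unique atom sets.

[CX3](=O)[F,Cl,Br,I] is the SMARTS for an acyl halide: a carbonyl carbon bonded to a halogen.
The molecule carries 3 separate instances of an acyl chloride (-C(=O)Cl) meeting every constraint; each maps to a distinct set of atoms, giving 3 matches.

3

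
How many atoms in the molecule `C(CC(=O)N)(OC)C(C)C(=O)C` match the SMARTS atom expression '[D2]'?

The query [D2] means: atom with exactly two heavy-atom neighbours.
Check the 12 heavy atoms by environment: 3× C (D1) → no; 4× C (D3) → no; 1× C (D2) → match; 2× O (D1) → no; 1× N (D1) → no; 1× O (D2) → match.
Summing the matching environments: 1 + 1 = 2 matching atoms.

2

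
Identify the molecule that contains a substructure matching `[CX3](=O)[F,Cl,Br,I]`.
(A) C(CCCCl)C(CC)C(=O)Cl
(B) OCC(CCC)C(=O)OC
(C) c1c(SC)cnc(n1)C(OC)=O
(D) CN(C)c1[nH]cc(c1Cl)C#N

A

[CX3](=O)[F,Cl,Br,I] describes a carbonyl carbon bonded to a halogen (an acyl halide).
(A) contains an acyl chloride (-C(=O)Cl), which satisfies every atom and bond constraint.
(B) has a methyl-ester group (-C(=O)OCH3) but the carbonyl is bonded to -O-C, not to a halogen.
(C) has a methyl-ester group (-C(=O)OCH3) but the carbonyl is bonded to -O-C, not to a halogen.
(D) has a chloro substituent but the Cl is not on a carbonyl carbon.
So the answer is (A).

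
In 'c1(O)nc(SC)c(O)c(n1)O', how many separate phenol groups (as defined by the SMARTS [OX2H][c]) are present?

3

[OX2H][c] is the SMARTS for a phenol: a hydroxyl oxygen attached to an aromatic carbon.
The molecule carries 3 separate instances of a hydroxyl group (-OH) meeting every constraint; each maps to a distinct set of atoms, giving 3 matches.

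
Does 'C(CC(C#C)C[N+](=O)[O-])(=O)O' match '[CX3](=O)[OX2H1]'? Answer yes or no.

The pattern [CX3](=O)[OX2H1] describes an sp2 carbon double-bonded to O and single-bonded to an -OH oxygen — a carboxylic acid.
The molecule carries a carboxylic acid group (-C(=O)OH), whose atoms satisfy every constraint of the query, so the pattern matches.

Yes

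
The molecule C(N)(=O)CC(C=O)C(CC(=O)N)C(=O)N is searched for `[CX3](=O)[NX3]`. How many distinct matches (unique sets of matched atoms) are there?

[CX3](=O)[NX3] is the SMARTS for an amide: a carbonyl carbon bonded to a trivalent nitrogen.
The molecule carries 3 separate instances of a primary amide (-C(=O)NH2) meeting every constraint; each maps to a distinct set of atoms, giving 3 matches.

3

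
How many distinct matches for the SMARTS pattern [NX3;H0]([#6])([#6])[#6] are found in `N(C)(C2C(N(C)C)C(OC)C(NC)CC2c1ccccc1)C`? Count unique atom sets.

[NX3;H0]([#6])([#6])[#6] is the SMARTS for a tertiary amine: a trivalent nitrogen with no H, bonded to three carbons.
The molecule carries 2 separate instances of a dimethylamino group (-N(CH3)2) meeting every constraint; each maps to a distinct set of atoms, giving 2 matches.

2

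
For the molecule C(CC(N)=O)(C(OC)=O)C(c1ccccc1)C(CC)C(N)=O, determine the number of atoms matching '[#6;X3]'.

9

Check the 22 heavy atoms by environment: 7× C (X4) → no; 3× C (X3) → match; 3× O (X1) → no; 2× N (X3) → no; 1× O (X2) → no; 6× c (aromatic, X3) → match.
Summing the matching environments: 3 + 6 = 9 matching atoms.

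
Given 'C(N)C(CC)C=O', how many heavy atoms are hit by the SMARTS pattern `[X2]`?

The query [X2] means: any atom with exactly two total connections (bonds + H).
Check the 7 heavy atoms by environment: 4× C (X4) → no; 1× N (X3) → no; 1× C (X3) → no; 1× O (X1) → no.
No environment satisfies the query, so 0 matching atoms.

0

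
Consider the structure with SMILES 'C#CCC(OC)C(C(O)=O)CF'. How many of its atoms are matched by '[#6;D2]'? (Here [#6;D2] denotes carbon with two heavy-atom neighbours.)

The query [#6;D2] means: any carbon bonded to exactly two heavy atoms.
Check the 12 heavy atoms by environment: 3× C (D2) → match; 3× C (D3) → no; 1× O (D2) → no; 2× C (D1) → no; 1× F (D1) → no; 2× O (D1) → no.
That gives 3 matching atoms.

3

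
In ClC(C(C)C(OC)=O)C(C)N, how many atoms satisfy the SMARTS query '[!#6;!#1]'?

4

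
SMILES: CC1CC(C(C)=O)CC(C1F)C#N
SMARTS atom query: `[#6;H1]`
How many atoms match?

4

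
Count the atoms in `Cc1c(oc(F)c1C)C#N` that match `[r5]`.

The query [r5] means: r5 matches atoms in a five-membered ring.
Check the 10 heavy atoms by environment: 1× o (aromatic, in 5-ring) → match; 4× c (aromatic, in 5-ring) → match; 1× F (acyclic) → no; 3× C (acyclic) → no; 1× N (acyclic) → no.
Summing the matching environments: 1 + 4 = 5 matching atoms.

5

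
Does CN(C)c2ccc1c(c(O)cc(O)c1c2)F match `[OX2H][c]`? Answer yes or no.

The pattern [OX2H][c] describes a hydroxyl oxygen attached to an aromatic carbon — a phenol.
The molecule carries a hydroxyl group (-OH), whose atoms satisfy every constraint of the query, so the pattern matches.

Yes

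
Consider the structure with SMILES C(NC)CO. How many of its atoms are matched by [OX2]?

Check the 5 heavy atoms by environment: 3× C (X4) → no; 1× O (X2) → match; 1× N (X3) → no.
That gives 1 matching atom.

1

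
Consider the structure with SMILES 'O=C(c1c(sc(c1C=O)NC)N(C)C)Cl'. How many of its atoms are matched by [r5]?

5

Check the 15 heavy atoms by environment: 1× s (aromatic, in 5-ring) → match; 4× c (aromatic, in 5-ring) → match; 5× C (acyclic) → no; 2× O (acyclic) → no; 1× Cl (acyclic) → no; 2× N (acyclic) → no.
Summing the matching environments: 1 + 4 = 5 matching atoms.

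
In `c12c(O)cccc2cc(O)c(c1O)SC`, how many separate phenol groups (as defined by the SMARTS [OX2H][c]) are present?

3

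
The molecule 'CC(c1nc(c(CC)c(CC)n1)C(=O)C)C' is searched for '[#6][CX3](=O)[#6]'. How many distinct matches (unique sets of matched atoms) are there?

[#6][CX3](=O)[#6] is the SMARTS for a ketone: a carbonyl carbon (no H) flanked by two carbons.
Exactly one fragment in the molecule meets all constraints, giving 1 match.

1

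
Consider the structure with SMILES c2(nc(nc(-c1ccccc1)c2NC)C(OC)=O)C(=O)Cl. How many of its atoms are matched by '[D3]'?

7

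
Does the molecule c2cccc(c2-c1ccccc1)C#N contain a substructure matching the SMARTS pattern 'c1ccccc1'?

Yes

The pattern c1ccccc1 describes six aromatic carbons in a ring — a benzene ring.
The molecule carries a phenyl ring, whose atoms satisfy every constraint of the query, so the pattern matches.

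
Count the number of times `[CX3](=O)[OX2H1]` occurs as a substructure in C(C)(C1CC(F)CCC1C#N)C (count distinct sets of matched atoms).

0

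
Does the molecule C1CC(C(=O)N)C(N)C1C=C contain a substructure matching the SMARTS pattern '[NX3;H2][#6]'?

The pattern [NX3;H2][#6] describes a trivalent nitrogen with two H attached to carbon — a primary amine.
The molecule carries a primary amino group (-NH2), whose atoms satisfy every constraint of the query, so the pattern matches.

Yes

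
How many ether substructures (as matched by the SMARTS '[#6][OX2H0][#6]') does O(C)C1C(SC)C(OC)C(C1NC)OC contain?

[#6][OX2H0][#6] is the SMARTS for an ether: an aliphatic oxygen bridging two carbons with no H on the oxygen.
The molecule carries 3 separate instances of a methoxy ether (-OCH3) meeting every constraint; each maps to a distinct set of atoms, giving 3 matches.

3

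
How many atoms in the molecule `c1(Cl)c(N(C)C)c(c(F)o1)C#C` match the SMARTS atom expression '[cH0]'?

The query [cH0] means: aromatic carbon with no attached hydrogen (substituted or ring-fusion).
Check the 12 heavy atoms by environment: 1× o (aromatic, H0) → no; 4× c (aromatic, H0) → match; 1× Cl (H0) → no; 1× F (H0) → no; 1× C (H0) → no; 1× C (H1) → no; 1× N (H0) → no; 2× C (H3) → no.
That gives 4 matching atoms.

4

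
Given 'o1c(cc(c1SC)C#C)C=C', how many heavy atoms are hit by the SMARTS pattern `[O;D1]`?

The query [O;D1] means: aliphatic oxygen bonded to exactly one heavy atom.
Check the 11 heavy atoms by environment: 1× o (aromatic, D2) → no; 3× c (aromatic, D3) → no; 1× c (aromatic, D2) → no; 1× S (D2) → no; 3× C (D1) → no; 2× C (D2) → no.
No environment satisfies the query, so 0 matching atoms.

0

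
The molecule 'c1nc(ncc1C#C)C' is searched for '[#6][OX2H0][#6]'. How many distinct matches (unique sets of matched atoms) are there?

0

[#6][OX2H0][#6] is the SMARTS for an ether: an aliphatic oxygen bridging two carbons with no H on the oxygen.
No fragment in the molecule satisfies every constraint, giving 0 matches.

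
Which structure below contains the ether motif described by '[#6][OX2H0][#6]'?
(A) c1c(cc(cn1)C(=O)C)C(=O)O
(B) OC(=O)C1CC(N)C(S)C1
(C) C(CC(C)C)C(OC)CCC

[#6][OX2H0][#6] describes an aliphatic oxygen bridging two carbons with no H on the oxygen (an ether).
(A) has a carboxylic acid group (-C(=O)OH) but the -OH oxygen has H1; the =O is OX1, not OX2.
(B) has a carboxylic acid group (-C(=O)OH) but the -OH oxygen has H1; the =O is OX1, not OX2.
(C) contains a methoxy ether (-OCH3), which satisfies every atom and bond constraint.
So the answer is (C).

C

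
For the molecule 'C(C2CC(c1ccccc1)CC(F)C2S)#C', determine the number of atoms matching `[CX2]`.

2

The query [CX2] means: C with X2: aliphatic carbon with exactly 2 total connections.
Check the 16 heavy atoms by environment: 6× C (X4) → no; 1× F (X1) → no; 2× C (X2) → match; 6× c (aromatic, X3) → no; 1× S (X2) → no.
That gives 2 matching atoms.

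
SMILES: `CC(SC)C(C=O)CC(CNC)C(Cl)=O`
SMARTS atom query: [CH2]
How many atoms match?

The query [CH2] means: aliphatic carbon with exactly two hydrogens.
Check the 15 heavy atoms by environment: 3× C (H3) → no; 4× C (H1) → no; 2× C (H2) → match; 2× O (H0) → no; 1× N (H1) → no; 1× S (H0) → no; 1× C (H0) → no; 1× Cl (H0) → no.
That gives 2 matching atoms.

2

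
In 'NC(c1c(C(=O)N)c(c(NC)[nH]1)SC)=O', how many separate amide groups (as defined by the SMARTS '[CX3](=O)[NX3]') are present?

2

[CX3](=O)[NX3] is the SMARTS for an amide: a carbonyl carbon bonded to a trivalent nitrogen.
The molecule carries 2 separate instances of a primary amide (-C(=O)NH2) meeting every constraint; each maps to a distinct set of atoms, giving 2 matches.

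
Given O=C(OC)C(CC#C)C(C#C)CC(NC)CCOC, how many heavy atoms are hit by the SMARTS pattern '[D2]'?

9

The query [D2] means: atom with exactly two heavy-atom neighbours.
Check the 19 heavy atoms by environment: 6× C (D2) → match; 4× C (D3) → no; 5× C (D1) → no; 1× O (D1) → no; 2× O (D2) → match; 1× N (D2) → match.
Summing the matching environments: 6 + 2 + 1 = 9 matching atoms.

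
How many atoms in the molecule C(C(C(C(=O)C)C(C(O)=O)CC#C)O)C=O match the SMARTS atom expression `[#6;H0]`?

3

The query [#6;H0] means: any carbon with no attached hydrogen.
Check the 16 heavy atoms by environment: 2× C (H2) → no; 5× C (H1) → no; 3× O (H0) → no; 3× C (H0) → match; 1× C (H3) → no; 2× O (H1) → no.
That gives 3 matching atoms.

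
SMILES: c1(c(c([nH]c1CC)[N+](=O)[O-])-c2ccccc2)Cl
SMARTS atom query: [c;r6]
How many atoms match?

6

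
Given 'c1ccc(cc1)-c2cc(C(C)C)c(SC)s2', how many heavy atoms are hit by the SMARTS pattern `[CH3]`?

3

The query [CH3] means: aliphatic carbon with exactly three hydrogens.
Check the 16 heavy atoms by environment: 1× s (aromatic, H0) → no; 4× c (aromatic, H0) → no; 6× c (aromatic, H1) → no; 1× S (H0) → no; 3× C (H3) → match; 1× C (H1) → no.
That gives 3 matching atoms.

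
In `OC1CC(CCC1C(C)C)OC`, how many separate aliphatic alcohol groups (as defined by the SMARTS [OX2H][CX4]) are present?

1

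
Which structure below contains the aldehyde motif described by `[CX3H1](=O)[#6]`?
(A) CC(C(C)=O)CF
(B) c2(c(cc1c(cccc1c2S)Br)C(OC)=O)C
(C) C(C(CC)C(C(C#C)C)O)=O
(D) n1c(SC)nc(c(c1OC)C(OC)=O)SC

[CX3H1](=O)[#6] describes an sp2 carbon with one H, double-bonded to O and single-bonded to carbon (an aldehyde).
(A) has an acetyl/ketone group (-C(=O)CH3) but the carbonyl carbon has H0 (two carbon neighbours), not H1.
(B) has a methyl-ester group (-C(=O)OCH3) but the carbonyl carbon has H0, not H1.
(C) contains an aldehyde (-CHO), which satisfies every atom and bond constraint.
(D) has a methyl-ester group (-C(=O)OCH3) but the carbonyl carbon has H0, not H1.
So the answer is (C).

C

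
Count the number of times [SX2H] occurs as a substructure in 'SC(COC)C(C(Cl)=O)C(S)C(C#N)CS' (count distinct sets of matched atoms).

3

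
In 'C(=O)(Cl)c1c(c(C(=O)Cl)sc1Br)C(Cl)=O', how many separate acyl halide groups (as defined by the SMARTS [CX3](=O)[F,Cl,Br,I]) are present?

3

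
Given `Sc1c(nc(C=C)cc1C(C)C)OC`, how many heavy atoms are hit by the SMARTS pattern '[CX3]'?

The query [CX3] means: C with X3: aliphatic carbon with exactly 3 total connections.
Check the 14 heavy atoms by environment: 1× n (aromatic, X2) → no; 5× c (aromatic, X3) → no; 1× S (X2) → no; 1× O (X2) → no; 4× C (X4) → no; 2× C (X3) → match.
That gives 2 matching atoms.

2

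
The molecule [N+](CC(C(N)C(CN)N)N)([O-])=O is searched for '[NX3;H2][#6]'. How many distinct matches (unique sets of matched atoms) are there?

[NX3;H2][#6] is the SMARTS for a primary amine: a trivalent nitrogen with two H attached to carbon.
The molecule carries 4 separate instances of a primary amino group (-NH2) meeting every constraint; each maps to a distinct set of atoms, giving 4 matches.

4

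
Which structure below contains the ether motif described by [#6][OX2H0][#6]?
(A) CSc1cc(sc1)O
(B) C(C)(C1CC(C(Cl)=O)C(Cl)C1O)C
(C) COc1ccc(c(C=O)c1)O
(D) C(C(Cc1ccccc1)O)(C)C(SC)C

C

[#6][OX2H0][#6] describes an aliphatic oxygen bridging two carbons with no H on the oxygen (an ether).
(A) has a hydroxyl group (-OH) but the oxygen has H1, not H0 bridging two carbons.
(B) has a hydroxyl group (-OH) but the oxygen has H1, not H0 bridging two carbons.
(C) contains a methoxy ether (-OCH3), which satisfies every atom and bond constraint.
(D) has a hydroxyl group (-OH) but the oxygen has H1, not H0 bridging two carbons.
So the answer is (C).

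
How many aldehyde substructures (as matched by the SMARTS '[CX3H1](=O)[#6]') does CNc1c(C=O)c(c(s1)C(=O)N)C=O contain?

2

[CX3H1](=O)[#6] is the SMARTS for an aldehyde: an sp2 carbon with one H, double-bonded to O and single-bonded to carbon.
The molecule carries 2 separate instances of an aldehyde (-CHO) meeting every constraint; each maps to a distinct set of atoms, giving 2 matches.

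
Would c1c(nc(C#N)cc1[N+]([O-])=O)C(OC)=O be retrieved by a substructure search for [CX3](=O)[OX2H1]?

The pattern [CX3](=O)[OX2H1] describes an sp2 carbon double-bonded to O and single-bonded to an -OH oxygen — a carboxylic acid.
The closest candidate here is a methyl-ester group (-C(=O)OCH3), but the singly-bonded O has no H (OX2H0, not OX2H1). No other fragment satisfies the full query, so there is no match.

No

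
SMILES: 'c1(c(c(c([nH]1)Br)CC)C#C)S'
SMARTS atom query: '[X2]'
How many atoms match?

3

The query [X2] means: any atom with exactly two total connections (bonds + H).
Check the 11 heavy atoms by environment: 1× n (aromatic, X3) → no; 4× c (aromatic, X3) → no; 1× S (X2) → match; 2× C (X2) → match; 1× Br (X1) → no; 2× C (X4) → no.
Summing the matching environments: 1 + 2 = 3 matching atoms.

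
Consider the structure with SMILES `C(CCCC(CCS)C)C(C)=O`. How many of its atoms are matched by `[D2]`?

The query [D2] means: atom with exactly two heavy-atom neighbours.
Check the 12 heavy atoms by environment: 6× C (D2) → match; 2× C (D3) → no; 1× S (D1) → no; 2× C (D1) → no; 1× O (D1) → no.
That gives 6 matching atoms.

6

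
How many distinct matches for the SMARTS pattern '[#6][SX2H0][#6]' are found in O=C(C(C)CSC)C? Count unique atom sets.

[#6][SX2H0][#6] is the SMARTS for a thioether: an aliphatic sulfur bridging two carbons with no H on the sulfur.
Exactly one fragment in the molecule meets all constraints, giving 1 match.

1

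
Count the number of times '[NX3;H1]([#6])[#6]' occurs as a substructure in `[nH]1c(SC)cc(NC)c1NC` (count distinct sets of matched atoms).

[NX3;H1]([#6])[#6] is the SMARTS for a secondary amine: a trivalent nitrogen with one H, bonded to two carbons.
The molecule carries 2 separate instances of an N-methylamino group (-NHCH3) meeting every constraint; each maps to a distinct set of atoms, giving 2 matches.

2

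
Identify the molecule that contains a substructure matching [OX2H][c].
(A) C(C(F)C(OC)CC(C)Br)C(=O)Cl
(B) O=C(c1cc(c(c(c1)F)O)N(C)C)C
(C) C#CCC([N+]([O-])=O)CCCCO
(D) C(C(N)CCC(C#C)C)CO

B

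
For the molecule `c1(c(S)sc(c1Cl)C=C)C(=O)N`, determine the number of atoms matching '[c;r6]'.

The query [c;r6] means: aromatic carbon that belongs to a six-membered ring.
Check the 12 heavy atoms by environment: 1× s (aromatic, in 5-ring) → no; 4× c (aromatic, in 5-ring) → no; 3× C (acyclic) → no; 1× O (acyclic) → no; 1× N (acyclic) → no; 1× S (acyclic) → no; 1× Cl (acyclic) → no.
No environment satisfies the query, so 0 matching atoms.

0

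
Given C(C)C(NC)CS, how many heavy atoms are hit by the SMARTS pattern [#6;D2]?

2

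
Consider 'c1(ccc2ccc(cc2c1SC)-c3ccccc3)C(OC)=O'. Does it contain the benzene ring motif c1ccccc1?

Yes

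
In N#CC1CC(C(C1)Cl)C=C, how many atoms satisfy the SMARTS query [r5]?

5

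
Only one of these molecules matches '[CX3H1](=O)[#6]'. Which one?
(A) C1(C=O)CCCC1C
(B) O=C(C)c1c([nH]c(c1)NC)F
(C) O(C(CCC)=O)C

[CX3H1](=O)[#6] describes an sp2 carbon with one H, double-bonded to O and single-bonded to carbon (an aldehyde).
(A) contains an aldehyde (-CHO), which satisfies every atom and bond constraint.
(B) has an acetyl/ketone group (-C(=O)CH3) but the carbonyl carbon has H0 (two carbon neighbours), not H1.
(C) has a methyl-ester group (-C(=O)OCH3) but the carbonyl carbon has H0, not H1.
So the answer is (A).

A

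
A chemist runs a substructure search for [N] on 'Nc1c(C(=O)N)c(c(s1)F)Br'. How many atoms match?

2

Check the 11 heavy atoms by environment: 1× s (aromatic) → no; 4× c (aromatic) → no; 1× F → no; 1× Br → no; 2× N → match; 1× C → no; 1× O → no.
That gives 2 matching atoms.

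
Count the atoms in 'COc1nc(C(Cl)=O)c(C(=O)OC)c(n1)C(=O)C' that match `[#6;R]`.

4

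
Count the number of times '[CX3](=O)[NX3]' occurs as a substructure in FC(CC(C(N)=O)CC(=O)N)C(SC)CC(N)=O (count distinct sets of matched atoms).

[CX3](=O)[NX3] is the SMARTS for an amide: a carbonyl carbon bonded to a trivalent nitrogen.
The molecule carries 3 separate instances of a primary amide (-C(=O)NH2) meeting every constraint; each maps to a distinct set of atoms, giving 3 matches.

3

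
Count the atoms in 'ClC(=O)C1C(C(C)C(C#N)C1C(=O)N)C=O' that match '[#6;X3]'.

The query [#6;X3] means: any carbon (aromatic or not) with three total connections.
Check the 16 heavy atoms by environment: 6× C (X4) → no; 3× C (X3) → match; 3× O (X1) → no; 1× C (X2) → no; 1× N (X1) → no; 1× Cl (X1) → no; 1× N (X3) → no.
That gives 3 matching atoms.

3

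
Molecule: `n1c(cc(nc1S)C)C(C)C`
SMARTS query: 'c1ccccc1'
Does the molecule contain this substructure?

The pattern c1ccccc1 describes six aromatic carbons in a ring — a benzene ring.
The closest candidate here is a methyl group (-CH3), but no six-membered all-carbon aromatic ring is present. No other fragment satisfies the full query, so there is no match.

No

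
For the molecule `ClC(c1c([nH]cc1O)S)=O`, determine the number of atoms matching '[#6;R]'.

4

The query [#6;R] means: carbon that is part of a ring.
Check the 10 heavy atoms by environment: 1× n (aromatic, in 5-ring) → no; 4× c (aromatic, in 5-ring) → match; 1× S (acyclic) → no; 1× C (acyclic) → no; 2× O (acyclic) → no; 1× Cl (acyclic) → no.
That gives 4 matching atoms.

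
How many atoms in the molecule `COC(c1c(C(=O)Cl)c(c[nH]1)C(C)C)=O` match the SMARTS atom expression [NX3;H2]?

0

The query [NX3;H2] means: aliphatic N with 3 total connections, two of them H — an -NH2 nitrogen (amine or amide).
Check the 15 heavy atoms by environment: 1× n (aromatic, H1, X3) → no; 3× c (aromatic, H0, X3) → no; 1× c (aromatic, H1, X3) → no; 2× C (H0, X3) → no; 2× O (H0, X1) → no; 1× Cl (H0, X1) → no; 1× O (H0, X2) → no; 3× C (H3, X4) → no; 1× C (H1, X4) → no.
No environment satisfies the query, so 0 matching atoms.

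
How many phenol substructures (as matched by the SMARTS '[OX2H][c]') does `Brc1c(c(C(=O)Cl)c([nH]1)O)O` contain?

2

[OX2H][c] is the SMARTS for a phenol: a hydroxyl oxygen attached to an aromatic carbon.
The molecule carries 2 separate instances of a hydroxyl group (-OH) meeting every constraint; each maps to a distinct set of atoms, giving 2 matches.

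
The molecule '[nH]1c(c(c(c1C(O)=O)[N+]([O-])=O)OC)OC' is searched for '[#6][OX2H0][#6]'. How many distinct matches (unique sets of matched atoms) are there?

2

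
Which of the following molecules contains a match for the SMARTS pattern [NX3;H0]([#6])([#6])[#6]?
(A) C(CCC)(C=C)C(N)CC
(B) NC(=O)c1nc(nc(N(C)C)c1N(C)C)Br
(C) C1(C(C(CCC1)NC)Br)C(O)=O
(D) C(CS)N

[NX3;H0]([#6])([#6])[#6] describes a trivalent nitrogen with no H, bonded to three carbons (a tertiary amine).
(A) has a primary amino group (-NH2) but the nitrogen has H2, not H0 with three carbons.
(B) contains a dimethylamino group (-N(CH3)2), which satisfies every atom and bond constraint.
(C) has an N-methylamino group (-NHCH3) but the nitrogen still has one H (H1), not H0.
(D) has a primary amino group (-NH2) but the nitrogen has H2, not H0 with three carbons.
So the answer is (B).

B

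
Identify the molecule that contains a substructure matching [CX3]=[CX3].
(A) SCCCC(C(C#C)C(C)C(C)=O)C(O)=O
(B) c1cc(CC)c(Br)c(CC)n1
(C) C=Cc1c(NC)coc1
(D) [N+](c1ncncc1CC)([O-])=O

C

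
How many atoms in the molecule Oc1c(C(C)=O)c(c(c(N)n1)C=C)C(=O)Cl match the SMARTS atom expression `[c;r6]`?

Check the 16 heavy atoms by environment: 1× n (aromatic, in 6-ring) → no; 5× c (aromatic, in 6-ring) → match; 5× C (acyclic) → no; 3× O (acyclic) → no; 1× Cl (acyclic) → no; 1× N (acyclic) → no.
That gives 5 matching atoms.

5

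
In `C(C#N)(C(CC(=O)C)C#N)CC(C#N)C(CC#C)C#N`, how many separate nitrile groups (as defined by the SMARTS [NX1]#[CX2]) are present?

4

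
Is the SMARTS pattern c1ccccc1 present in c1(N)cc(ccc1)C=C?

Yes

The pattern c1ccccc1 describes six aromatic carbons in a ring — a benzene ring.
The required atom environment is present in the molecule, so the pattern matches.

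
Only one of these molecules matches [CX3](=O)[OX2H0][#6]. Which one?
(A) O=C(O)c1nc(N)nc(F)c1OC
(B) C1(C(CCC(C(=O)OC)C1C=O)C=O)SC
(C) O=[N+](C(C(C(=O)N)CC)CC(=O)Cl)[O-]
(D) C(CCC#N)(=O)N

B

[CX3](=O)[OX2H0][#6] describes a carbonyl carbon bonded to an oxygen that is itself bonded to carbon (no H on that O) (an ester).
(A) has a methoxy ether (-OCH3) but the ether oxygen is not adjacent to a C=O carbon.
(B) contains a methyl-ester group (-C(=O)OCH3), which satisfies every atom and bond constraint.
(C) has a primary amide (-C(=O)NH2) but the carbonyl is bonded to N, not to an O-C linkage.
(D) has a primary amide (-C(=O)NH2) but the carbonyl is bonded to N, not to an O-C linkage.
So the answer is (B).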